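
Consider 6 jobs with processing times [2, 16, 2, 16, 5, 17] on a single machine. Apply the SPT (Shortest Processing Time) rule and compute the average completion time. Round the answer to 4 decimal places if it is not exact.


Sort jobs by processing time (SPT order): [2, 2, 5, 16, 16, 17]
Compute completion times sequentially:
  Job 1: processing = 2, completes at 2
  Job 2: processing = 2, completes at 4
  Job 3: processing = 5, completes at 9
  Job 4: processing = 16, completes at 25
  Job 5: processing = 16, completes at 41
  Job 6: processing = 17, completes at 58
Sum of completion times = 139
Average completion time = 139/6 = 23.1667

23.1667


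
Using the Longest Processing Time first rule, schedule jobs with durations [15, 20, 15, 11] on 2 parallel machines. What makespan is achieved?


Sort jobs in decreasing order (LPT): [20, 15, 15, 11]
Assign each job to the least loaded machine:
  Machine 1: jobs [20, 11], load = 31
  Machine 2: jobs [15, 15], load = 30
Makespan = max load = 31

31


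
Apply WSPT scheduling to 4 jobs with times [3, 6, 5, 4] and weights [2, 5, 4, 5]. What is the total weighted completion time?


Compute p/w ratios and sort ascending (WSPT): [(4, 5), (6, 5), (5, 4), (3, 2)]
Compute weighted completion times:
  Job (p=4,w=5): C=4, w*C=5*4=20
  Job (p=6,w=5): C=10, w*C=5*10=50
  Job (p=5,w=4): C=15, w*C=4*15=60
  Job (p=3,w=2): C=18, w*C=2*18=36
Total weighted completion time = 166

166


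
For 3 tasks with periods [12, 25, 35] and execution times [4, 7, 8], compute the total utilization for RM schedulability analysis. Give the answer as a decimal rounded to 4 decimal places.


Compute individual utilizations (exact fractions):
  Task 1: C/T = 4/12 = 1/3 (approx. 0.3333)
  Task 2: C/T = 7/25 (approx. 0.28)
  Task 3: C/T = 8/35 (approx. 0.2286)
Total utilization U = 1/3 + 7/25 + 8/35 = 442/525
Rounded to 4 decimal places: U = 0.8419
RM (Liu & Layland) bound for 3 tasks = 0.779763; compare with U = 442/525 (approx. 0.841905)
bound < U <= 1, so the RM sufficient condition is not met (inconclusive; an exact test such as response-time analysis is needed).

0.8419


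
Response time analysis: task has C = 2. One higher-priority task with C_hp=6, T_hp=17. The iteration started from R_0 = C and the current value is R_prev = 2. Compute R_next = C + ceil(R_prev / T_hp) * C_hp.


R_next = C + ceil(R_prev / T_hp) * C_hp
ceil(2 / 17) = ceil(0.1176) = 1
Interference = 1 * 6 = 6
R_next = 2 + 6 = 8

8


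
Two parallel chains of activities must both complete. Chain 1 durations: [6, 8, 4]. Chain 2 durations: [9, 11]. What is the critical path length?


Path A total = 6 + 8 + 4 = 18
Path B total = 9 + 11 = 20
Critical path = longest path = max(18, 20) = 20

20


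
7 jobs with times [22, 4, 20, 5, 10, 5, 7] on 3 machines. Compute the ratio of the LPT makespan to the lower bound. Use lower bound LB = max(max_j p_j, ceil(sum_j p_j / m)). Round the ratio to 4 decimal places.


LPT order: [22, 20, 10, 7, 5, 5, 4]
Machine loads after assignment: [26, 25, 22]
LPT makespan = 26
Lower bound = max(max_job, ceil(total/3)) = max(22, 25) = 25
Ratio = 26 / 25 = 1.04

1.04


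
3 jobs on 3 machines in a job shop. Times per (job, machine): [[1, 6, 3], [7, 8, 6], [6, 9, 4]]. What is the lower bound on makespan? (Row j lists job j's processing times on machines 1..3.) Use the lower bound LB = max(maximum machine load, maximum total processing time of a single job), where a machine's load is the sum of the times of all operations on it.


Machine loads:
  Machine 1: 1 + 7 + 6 = 14
  Machine 2: 6 + 8 + 9 = 23
  Machine 3: 3 + 6 + 4 = 13
Max machine load = 23
Job totals:
  Job 1: 10
  Job 2: 21
  Job 3: 19
Max job total = 21
Lower bound = max(23, 21) = 23

23


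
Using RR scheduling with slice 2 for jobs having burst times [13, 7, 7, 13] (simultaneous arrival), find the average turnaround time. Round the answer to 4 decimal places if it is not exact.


Time quantum = 2
Execution trace:
  J1 runs 2 units, time = 2
  J2 runs 2 units, time = 4
  J3 runs 2 units, time = 6
  J4 runs 2 units, time = 8
  J1 runs 2 units, time = 10
  J2 runs 2 units, time = 12
  J3 runs 2 units, time = 14
  J4 runs 2 units, time = 16
  J1 runs 2 units, time = 18
  J2 runs 2 units, time = 20
  J3 runs 2 units, time = 22
  J4 runs 2 units, time = 24
  J1 runs 2 units, time = 26
  J2 runs 1 units, time = 27
  J3 runs 1 units, time = 28
  J4 runs 2 units, time = 30
  J1 runs 2 units, time = 32
  J4 runs 2 units, time = 34
  J1 runs 2 units, time = 36
  J4 runs 2 units, time = 38
  J1 runs 1 units, time = 39
  J4 runs 1 units, time = 40
Finish times: [39, 27, 28, 40]
Average turnaround = 134/4 = 33.5

33.5


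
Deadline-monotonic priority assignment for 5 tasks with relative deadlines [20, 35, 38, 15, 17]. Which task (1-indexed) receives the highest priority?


Sort tasks by relative deadline (ascending):
  Task 4: deadline = 15
  Task 5: deadline = 17
  Task 1: deadline = 20
  Task 2: deadline = 35
  Task 3: deadline = 38
Priority order (highest first): [4, 5, 1, 2, 3]
Highest priority task = 4

4


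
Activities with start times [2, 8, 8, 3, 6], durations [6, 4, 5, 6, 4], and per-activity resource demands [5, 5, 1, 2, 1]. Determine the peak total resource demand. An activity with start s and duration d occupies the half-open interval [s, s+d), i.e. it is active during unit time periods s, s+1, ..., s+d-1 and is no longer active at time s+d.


Each activity i is active on [start_i, start_i + duration_i).
Compute total resource usage per time slot:
  t=0: active resources = [], total = 0
  t=1: active resources = [], total = 0
  t=2: active resources = [5], total = 5
  t=3: active resources = [5, 2], total = 7
  t=4: active resources = [5, 2], total = 7
  t=5: active resources = [5, 2], total = 7
  t=6: active resources = [5, 2, 1], total = 8
  t=7: active resources = [5, 2, 1], total = 8
  t=8: active resources = [5, 1, 2, 1], total = 9
  t=9: active resources = [5, 1, 1], total = 7
  t=10: active resources = [5, 1], total = 6
  t=11: active resources = [5, 1], total = 6
  t=12: active resources = [1], total = 1
Peak resource demand = 9

9


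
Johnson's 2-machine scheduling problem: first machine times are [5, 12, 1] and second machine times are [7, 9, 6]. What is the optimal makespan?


Apply Johnson's rule:
  Group 1 (a <= b): [(3, 1, 6), (1, 5, 7)]
  Group 2 (a > b): [(2, 12, 9)]
Optimal job order: [3, 1, 2]
Schedule:
  Job 3: M1 done at 1, M2 done at 7
  Job 1: M1 done at 6, M2 done at 14
  Job 2: M1 done at 18, M2 done at 27
Makespan = 27

27


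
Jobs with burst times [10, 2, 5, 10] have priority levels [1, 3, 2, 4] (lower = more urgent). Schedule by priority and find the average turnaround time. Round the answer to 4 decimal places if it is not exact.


Sort by priority (ascending = highest first):
Order: [(1, 10), (2, 5), (3, 2), (4, 10)]
Completion times:
  Priority 1, burst=10, C=10
  Priority 2, burst=5, C=15
  Priority 3, burst=2, C=17
  Priority 4, burst=10, C=27
Average turnaround = 69/4 = 17.25

17.25


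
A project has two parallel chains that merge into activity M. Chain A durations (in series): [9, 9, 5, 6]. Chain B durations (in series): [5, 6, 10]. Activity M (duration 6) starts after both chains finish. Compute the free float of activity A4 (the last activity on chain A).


ES(A4) = sum of predecessors on chain A = 23
EF(A4) = ES + duration = 23 + 6 = 29
Successor of A4 is M. ES(M) = max(sum(A), sum(B)) = max(29, 21) = 29
Free float = ES(successor) - EF(current) = 29 - 29 = 0

0


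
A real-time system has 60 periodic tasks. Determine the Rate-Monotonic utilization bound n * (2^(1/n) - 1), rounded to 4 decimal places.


Compute 2^(1/60) = 1.0116194403
Subtract 1: 1.0116194403 - 1 = 0.0116194403
Multiply by n: 60 * 0.0116194403 = 0.6971664180
Round to 4 dp: 0.6972

0.6972


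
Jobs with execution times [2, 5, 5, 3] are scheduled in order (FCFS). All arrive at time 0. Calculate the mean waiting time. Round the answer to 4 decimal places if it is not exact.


FCFS order (as given): [2, 5, 5, 3]
Waiting times:
  Job 1: wait = 0
  Job 2: wait = 2
  Job 3: wait = 7
  Job 4: wait = 12
Sum of waiting times = 21
Average waiting time = 21/4 = 5.25

5.25


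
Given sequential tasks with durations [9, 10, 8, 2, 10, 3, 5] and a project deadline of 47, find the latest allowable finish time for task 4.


LF(activity 4) = deadline - sum of successor durations
Successors: activities 5 through 7 with durations [10, 3, 5]
Sum of successor durations = 18
LF = 47 - 18 = 29

29


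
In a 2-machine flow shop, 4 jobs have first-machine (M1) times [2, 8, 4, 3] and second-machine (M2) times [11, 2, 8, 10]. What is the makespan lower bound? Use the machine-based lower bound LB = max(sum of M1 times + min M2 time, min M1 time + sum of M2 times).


LB1 = sum(M1 times) + min(M2 times) = 17 + 2 = 19
LB2 = min(M1 times) + sum(M2 times) = 2 + 31 = 33
Lower bound = max(LB1, LB2) = max(19, 33) = 33

33


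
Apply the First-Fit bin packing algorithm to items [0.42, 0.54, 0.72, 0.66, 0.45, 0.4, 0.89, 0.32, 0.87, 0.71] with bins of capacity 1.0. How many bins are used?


Place items sequentially using First-Fit:
  Item 0.42 -> new Bin 1
  Item 0.54 -> Bin 1 (now 0.96)
  Item 0.72 -> new Bin 2
  Item 0.66 -> new Bin 3
  Item 0.45 -> new Bin 4
  Item 0.4 -> Bin 4 (now 0.85)
  Item 0.89 -> new Bin 5
  Item 0.32 -> Bin 3 (now 0.98)
  Item 0.87 -> new Bin 6
  Item 0.71 -> new Bin 7
Total bins used = 7

7


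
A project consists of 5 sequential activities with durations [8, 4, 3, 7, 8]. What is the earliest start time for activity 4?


Activity 4 starts after activities 1 through 3 complete.
Predecessor durations: [8, 4, 3]
ES = 8 + 4 + 3 = 15

15


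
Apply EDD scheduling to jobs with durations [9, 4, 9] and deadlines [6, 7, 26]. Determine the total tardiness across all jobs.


Sort by due date (EDD order): [(9, 6), (4, 7), (9, 26)]
Compute completion times and tardiness:
  Job 1: p=9, d=6, C=9, tardiness=max(0,9-6)=3
  Job 2: p=4, d=7, C=13, tardiness=max(0,13-7)=6
  Job 3: p=9, d=26, C=22, tardiness=max(0,22-26)=0
Total tardiness = 9

9


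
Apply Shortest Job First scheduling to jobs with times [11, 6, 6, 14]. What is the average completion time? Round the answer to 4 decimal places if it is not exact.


SJF order (ascending): [6, 6, 11, 14]
Completion times:
  Job 1: burst=6, C=6
  Job 2: burst=6, C=12
  Job 3: burst=11, C=23
  Job 4: burst=14, C=37
Average completion = 78/4 = 19.5

19.5


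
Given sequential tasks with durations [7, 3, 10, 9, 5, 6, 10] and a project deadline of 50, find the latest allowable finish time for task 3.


LF(activity 3) = deadline - sum of successor durations
Successors: activities 4 through 7 with durations [9, 5, 6, 10]
Sum of successor durations = 30
LF = 50 - 30 = 20

20


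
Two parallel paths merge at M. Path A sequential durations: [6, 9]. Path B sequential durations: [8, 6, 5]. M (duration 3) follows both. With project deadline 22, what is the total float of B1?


Forward pass: ES(B1) = sum of predecessors on chain B = 0
EF = ES + duration = 0 + 8 = 8
Backward pass: LF(M) = deadline = 22; LS(M) = 22 - 3 = 19
LF(B1) = LS(M) - sum(successors on chain B) = 19 - 11 = 8
LS = LF - duration = 8 - 8 = 0
Total float = LS - ES = 0 - 0 = 0

0


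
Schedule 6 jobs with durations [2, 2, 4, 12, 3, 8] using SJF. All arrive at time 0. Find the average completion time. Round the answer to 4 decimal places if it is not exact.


SJF order (ascending): [2, 2, 3, 4, 8, 12]
Completion times:
  Job 1: burst=2, C=2
  Job 2: burst=2, C=4
  Job 3: burst=3, C=7
  Job 4: burst=4, C=11
  Job 5: burst=8, C=19
  Job 6: burst=12, C=31
Average completion = 74/6 = 12.3333

12.3333


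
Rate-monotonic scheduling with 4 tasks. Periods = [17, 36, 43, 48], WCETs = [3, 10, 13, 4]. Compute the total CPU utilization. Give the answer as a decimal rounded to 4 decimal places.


Compute individual utilizations (exact fractions):
  Task 1: C/T = 3/17 (approx. 0.1765)
  Task 2: C/T = 10/36 = 5/18 (approx. 0.2778)
  Task 3: C/T = 13/43 (approx. 0.3023)
  Task 4: C/T = 4/48 = 1/12 (approx. 0.0833)
Total utilization U = 3/17 + 5/18 + 13/43 + 1/12 = 22103/26316
Rounded to 4 decimal places: U = 0.8399
RM (Liu & Layland) bound for 4 tasks = 0.756828; compare with U = 22103/26316 (approx. 0.839907)
bound < U <= 1, so the RM sufficient condition is not met (inconclusive; an exact test such as response-time analysis is needed).

0.8399


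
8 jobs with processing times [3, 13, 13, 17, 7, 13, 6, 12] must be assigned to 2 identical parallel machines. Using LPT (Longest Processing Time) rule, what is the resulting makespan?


Sort jobs in decreasing order (LPT): [17, 13, 13, 13, 12, 7, 6, 3]
Assign each job to the least loaded machine:
  Machine 1: jobs [17, 13, 7, 6], load = 43
  Machine 2: jobs [13, 13, 12, 3], load = 41
Makespan = max load = 43

43


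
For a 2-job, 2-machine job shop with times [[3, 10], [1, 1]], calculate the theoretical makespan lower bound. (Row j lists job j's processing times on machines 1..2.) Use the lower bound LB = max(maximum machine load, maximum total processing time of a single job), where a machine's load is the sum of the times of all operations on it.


Machine loads:
  Machine 1: 3 + 1 = 4
  Machine 2: 10 + 1 = 11
Max machine load = 11
Job totals:
  Job 1: 13
  Job 2: 2
Max job total = 13
Lower bound = max(11, 13) = 13

13


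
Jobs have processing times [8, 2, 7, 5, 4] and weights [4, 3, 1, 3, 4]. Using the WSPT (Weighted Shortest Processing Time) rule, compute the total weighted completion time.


Compute p/w ratios and sort ascending (WSPT): [(2, 3), (4, 4), (5, 3), (8, 4), (7, 1)]
Compute weighted completion times:
  Job (p=2,w=3): C=2, w*C=3*2=6
  Job (p=4,w=4): C=6, w*C=4*6=24
  Job (p=5,w=3): C=11, w*C=3*11=33
  Job (p=8,w=4): C=19, w*C=4*19=76
  Job (p=7,w=1): C=26, w*C=1*26=26
Total weighted completion time = 165

165


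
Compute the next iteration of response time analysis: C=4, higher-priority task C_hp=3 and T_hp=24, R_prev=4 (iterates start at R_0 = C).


R_next = C + ceil(R_prev / T_hp) * C_hp
ceil(4 / 24) = ceil(0.1667) = 1
Interference = 1 * 3 = 3
R_next = 4 + 3 = 7

7


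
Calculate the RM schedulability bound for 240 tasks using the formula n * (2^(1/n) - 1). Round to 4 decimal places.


Compute 2^(1/240) = 1.0028922879
Subtract 1: 1.0028922879 - 1 = 0.0028922879
Multiply by n: 240 * 0.0028922879 = 0.6941490960
Round to 4 dp: 0.6941

0.6941


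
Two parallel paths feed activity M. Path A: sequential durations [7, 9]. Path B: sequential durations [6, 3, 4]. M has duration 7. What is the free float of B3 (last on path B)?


ES(B3) = sum of predecessors on chain B = 9
EF(B3) = ES + duration = 9 + 4 = 13
Successor of B3 is M. ES(M) = max(sum(A), sum(B)) = max(16, 13) = 16
Free float = ES(successor) - EF(current) = 16 - 13 = 3

3


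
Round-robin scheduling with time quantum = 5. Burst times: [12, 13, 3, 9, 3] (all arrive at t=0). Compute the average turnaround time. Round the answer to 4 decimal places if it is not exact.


Time quantum = 5
Execution trace:
  J1 runs 5 units, time = 5
  J2 runs 5 units, time = 10
  J3 runs 3 units, time = 13
  J4 runs 5 units, time = 18
  J5 runs 3 units, time = 21
  J1 runs 5 units, time = 26
  J2 runs 5 units, time = 31
  J4 runs 4 units, time = 35
  J1 runs 2 units, time = 37
  J2 runs 3 units, time = 40
Finish times: [37, 40, 13, 35, 21]
Average turnaround = 146/5 = 29.2

29.2


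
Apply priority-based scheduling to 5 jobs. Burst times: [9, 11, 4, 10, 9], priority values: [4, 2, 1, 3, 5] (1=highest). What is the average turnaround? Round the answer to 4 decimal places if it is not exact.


Sort by priority (ascending = highest first):
Order: [(1, 4), (2, 11), (3, 10), (4, 9), (5, 9)]
Completion times:
  Priority 1, burst=4, C=4
  Priority 2, burst=11, C=15
  Priority 3, burst=10, C=25
  Priority 4, burst=9, C=34
  Priority 5, burst=9, C=43
Average turnaround = 121/5 = 24.2

24.2


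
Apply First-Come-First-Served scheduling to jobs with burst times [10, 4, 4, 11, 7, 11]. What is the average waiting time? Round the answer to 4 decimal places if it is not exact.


FCFS order (as given): [10, 4, 4, 11, 7, 11]
Waiting times:
  Job 1: wait = 0
  Job 2: wait = 10
  Job 3: wait = 14
  Job 4: wait = 18
  Job 5: wait = 29
  Job 6: wait = 36
Sum of waiting times = 107
Average waiting time = 107/6 = 17.8333

17.8333


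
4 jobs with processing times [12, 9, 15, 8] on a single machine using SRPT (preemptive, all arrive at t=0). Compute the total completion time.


Since all jobs arrive at t=0, SRPT equals SPT ordering.
SPT order: [8, 9, 12, 15]
Completion times:
  Job 1: p=8, C=8
  Job 2: p=9, C=17
  Job 3: p=12, C=29
  Job 4: p=15, C=44
Total completion time = 8 + 17 + 29 + 44 = 98

98


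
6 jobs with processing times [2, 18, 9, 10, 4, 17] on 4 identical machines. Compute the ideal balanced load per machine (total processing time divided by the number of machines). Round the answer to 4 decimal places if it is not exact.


Total processing time = 2 + 18 + 9 + 10 + 4 + 17 = 60
Number of machines = 4
Ideal balanced load = 60 / 4 = 15.0

15.0


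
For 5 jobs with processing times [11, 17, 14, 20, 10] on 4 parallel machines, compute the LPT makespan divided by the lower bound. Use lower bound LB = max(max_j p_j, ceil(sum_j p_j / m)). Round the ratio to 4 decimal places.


LPT order: [20, 17, 14, 11, 10]
Machine loads after assignment: [20, 17, 14, 21]
LPT makespan = 21
Lower bound = max(max_job, ceil(total/4)) = max(20, 18) = 20
Ratio = 21 / 20 = 1.05

1.05


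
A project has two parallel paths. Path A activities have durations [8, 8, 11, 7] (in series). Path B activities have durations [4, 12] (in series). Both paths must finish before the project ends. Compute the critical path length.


Path A total = 8 + 8 + 11 + 7 = 34
Path B total = 4 + 12 = 16
Critical path = longest path = max(34, 16) = 34

34


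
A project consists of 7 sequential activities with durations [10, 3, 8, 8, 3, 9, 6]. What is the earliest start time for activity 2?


Activity 2 starts after activities 1 through 1 complete.
Predecessor durations: [10]
ES = 10 = 10

10


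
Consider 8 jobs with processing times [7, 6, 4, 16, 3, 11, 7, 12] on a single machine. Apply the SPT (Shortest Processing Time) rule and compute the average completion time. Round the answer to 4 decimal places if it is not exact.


Sort jobs by processing time (SPT order): [3, 4, 6, 7, 7, 11, 12, 16]
Compute completion times sequentially:
  Job 1: processing = 3, completes at 3
  Job 2: processing = 4, completes at 7
  Job 3: processing = 6, completes at 13
  Job 4: processing = 7, completes at 20
  Job 5: processing = 7, completes at 27
  Job 6: processing = 11, completes at 38
  Job 7: processing = 12, completes at 50
  Job 8: processing = 16, completes at 66
Sum of completion times = 224
Average completion time = 224/8 = 28.0

28.0


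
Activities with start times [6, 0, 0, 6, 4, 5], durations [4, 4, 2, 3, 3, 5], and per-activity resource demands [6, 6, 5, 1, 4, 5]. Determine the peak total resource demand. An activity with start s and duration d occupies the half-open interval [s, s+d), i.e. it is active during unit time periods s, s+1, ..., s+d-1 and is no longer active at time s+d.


Each activity i is active on [start_i, start_i + duration_i).
Compute total resource usage per time slot:
  t=0: active resources = [6, 5], total = 11
  t=1: active resources = [6, 5], total = 11
  t=2: active resources = [6], total = 6
  t=3: active resources = [6], total = 6
  t=4: active resources = [4], total = 4
  t=5: active resources = [4, 5], total = 9
  t=6: active resources = [6, 1, 4, 5], total = 16
  t=7: active resources = [6, 1, 5], total = 12
  t=8: active resources = [6, 1, 5], total = 12
  t=9: active resources = [6, 5], total = 11
Peak resource demand = 16

16


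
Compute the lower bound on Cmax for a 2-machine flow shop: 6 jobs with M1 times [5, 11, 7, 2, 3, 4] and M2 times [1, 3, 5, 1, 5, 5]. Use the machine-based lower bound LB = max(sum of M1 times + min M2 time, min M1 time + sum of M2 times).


LB1 = sum(M1 times) + min(M2 times) = 32 + 1 = 33
LB2 = min(M1 times) + sum(M2 times) = 2 + 20 = 22
Lower bound = max(LB1, LB2) = max(33, 22) = 33

33


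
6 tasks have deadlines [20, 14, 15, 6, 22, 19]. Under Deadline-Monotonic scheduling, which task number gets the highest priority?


Sort tasks by relative deadline (ascending):
  Task 4: deadline = 6
  Task 2: deadline = 14
  Task 3: deadline = 15
  Task 6: deadline = 19
  Task 1: deadline = 20
  Task 5: deadline = 22
Priority order (highest first): [4, 2, 3, 6, 1, 5]
Highest priority task = 4

4


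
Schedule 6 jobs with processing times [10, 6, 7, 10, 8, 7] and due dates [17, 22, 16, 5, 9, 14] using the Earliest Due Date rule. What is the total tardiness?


Sort by due date (EDD order): [(10, 5), (8, 9), (7, 14), (7, 16), (10, 17), (6, 22)]
Compute completion times and tardiness:
  Job 1: p=10, d=5, C=10, tardiness=max(0,10-5)=5
  Job 2: p=8, d=9, C=18, tardiness=max(0,18-9)=9
  Job 3: p=7, d=14, C=25, tardiness=max(0,25-14)=11
  Job 4: p=7, d=16, C=32, tardiness=max(0,32-16)=16
  Job 5: p=10, d=17, C=42, tardiness=max(0,42-17)=25
  Job 6: p=6, d=22, C=48, tardiness=max(0,48-22)=26
Total tardiness = 92

92


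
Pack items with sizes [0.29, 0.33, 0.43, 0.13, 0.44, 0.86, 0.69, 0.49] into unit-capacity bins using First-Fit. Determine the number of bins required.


Place items sequentially using First-Fit:
  Item 0.29 -> new Bin 1
  Item 0.33 -> Bin 1 (now 0.62)
  Item 0.43 -> new Bin 2
  Item 0.13 -> Bin 1 (now 0.75)
  Item 0.44 -> Bin 2 (now 0.87)
  Item 0.86 -> new Bin 3
  Item 0.69 -> new Bin 4
  Item 0.49 -> new Bin 5
Total bins used = 5

5


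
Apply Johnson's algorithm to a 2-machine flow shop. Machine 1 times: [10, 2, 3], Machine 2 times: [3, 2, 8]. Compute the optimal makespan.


Apply Johnson's rule:
  Group 1 (a <= b): [(2, 2, 2), (3, 3, 8)]
  Group 2 (a > b): [(1, 10, 3)]
Optimal job order: [2, 3, 1]
Schedule:
  Job 2: M1 done at 2, M2 done at 4
  Job 3: M1 done at 5, M2 done at 13
  Job 1: M1 done at 15, M2 done at 18
Makespan = 18

18


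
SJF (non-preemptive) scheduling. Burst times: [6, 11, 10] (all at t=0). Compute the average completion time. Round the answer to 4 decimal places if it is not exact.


SJF order (ascending): [6, 10, 11]
Completion times:
  Job 1: burst=6, C=6
  Job 2: burst=10, C=16
  Job 3: burst=11, C=27
Average completion = 49/3 = 16.3333

16.3333


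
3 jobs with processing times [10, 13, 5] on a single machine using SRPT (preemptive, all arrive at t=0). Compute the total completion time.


Since all jobs arrive at t=0, SRPT equals SPT ordering.
SPT order: [5, 10, 13]
Completion times:
  Job 1: p=5, C=5
  Job 2: p=10, C=15
  Job 3: p=13, C=28
Total completion time = 5 + 15 + 28 = 48

48


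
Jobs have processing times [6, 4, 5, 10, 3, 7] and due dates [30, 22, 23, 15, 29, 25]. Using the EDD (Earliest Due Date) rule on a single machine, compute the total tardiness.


Sort by due date (EDD order): [(10, 15), (4, 22), (5, 23), (7, 25), (3, 29), (6, 30)]
Compute completion times and tardiness:
  Job 1: p=10, d=15, C=10, tardiness=max(0,10-15)=0
  Job 2: p=4, d=22, C=14, tardiness=max(0,14-22)=0
  Job 3: p=5, d=23, C=19, tardiness=max(0,19-23)=0
  Job 4: p=7, d=25, C=26, tardiness=max(0,26-25)=1
  Job 5: p=3, d=29, C=29, tardiness=max(0,29-29)=0
  Job 6: p=6, d=30, C=35, tardiness=max(0,35-30)=5
Total tardiness = 6

6


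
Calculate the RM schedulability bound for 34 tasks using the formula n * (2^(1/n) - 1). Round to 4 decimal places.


Compute 2^(1/34) = 1.0205959096
Subtract 1: 1.0205959096 - 1 = 0.0205959096
Multiply by n: 34 * 0.0205959096 = 0.7002609264
Round to 4 dp: 0.7003

0.7003


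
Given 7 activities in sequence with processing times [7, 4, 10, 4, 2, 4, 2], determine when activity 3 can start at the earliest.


Activity 3 starts after activities 1 through 2 complete.
Predecessor durations: [7, 4]
ES = 7 + 4 = 11

11


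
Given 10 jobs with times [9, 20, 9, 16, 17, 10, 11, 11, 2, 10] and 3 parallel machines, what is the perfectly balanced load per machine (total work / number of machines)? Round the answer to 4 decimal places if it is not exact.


Total processing time = 9 + 20 + 9 + 16 + 17 + 10 + 11 + 11 + 2 + 10 = 115
Number of machines = 3
Ideal balanced load = 115 / 3 = 38.3333

38.3333


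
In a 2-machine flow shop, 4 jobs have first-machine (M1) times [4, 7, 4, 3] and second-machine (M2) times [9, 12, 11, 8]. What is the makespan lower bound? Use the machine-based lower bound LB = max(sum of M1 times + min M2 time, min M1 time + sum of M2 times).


LB1 = sum(M1 times) + min(M2 times) = 18 + 8 = 26
LB2 = min(M1 times) + sum(M2 times) = 3 + 40 = 43
Lower bound = max(LB1, LB2) = max(26, 43) = 43

43


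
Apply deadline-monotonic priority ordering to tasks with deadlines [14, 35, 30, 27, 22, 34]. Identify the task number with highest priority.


Sort tasks by relative deadline (ascending):
  Task 1: deadline = 14
  Task 5: deadline = 22
  Task 4: deadline = 27
  Task 3: deadline = 30
  Task 6: deadline = 34
  Task 2: deadline = 35
Priority order (highest first): [1, 5, 4, 3, 6, 2]
Highest priority task = 1

1


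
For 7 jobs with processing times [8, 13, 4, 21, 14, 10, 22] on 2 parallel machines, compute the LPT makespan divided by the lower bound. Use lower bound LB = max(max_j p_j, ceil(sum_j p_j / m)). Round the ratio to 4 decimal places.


LPT order: [22, 21, 14, 13, 10, 8, 4]
Machine loads after assignment: [45, 47]
LPT makespan = 47
Lower bound = max(max_job, ceil(total/2)) = max(22, 46) = 46
Ratio = 47 / 46 = 1.0217

1.0217


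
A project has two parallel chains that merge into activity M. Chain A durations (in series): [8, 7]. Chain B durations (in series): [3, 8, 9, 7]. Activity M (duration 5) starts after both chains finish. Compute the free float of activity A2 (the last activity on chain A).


ES(A2) = sum of predecessors on chain A = 8
EF(A2) = ES + duration = 8 + 7 = 15
Successor of A2 is M. ES(M) = max(sum(A), sum(B)) = max(15, 27) = 27
Free float = ES(successor) - EF(current) = 27 - 15 = 12

12


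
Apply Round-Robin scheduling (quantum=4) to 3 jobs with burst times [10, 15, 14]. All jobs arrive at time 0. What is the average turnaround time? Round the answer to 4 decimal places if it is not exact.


Time quantum = 4
Execution trace:
  J1 runs 4 units, time = 4
  J2 runs 4 units, time = 8
  J3 runs 4 units, time = 12
  J1 runs 4 units, time = 16
  J2 runs 4 units, time = 20
  J3 runs 4 units, time = 24
  J1 runs 2 units, time = 26
  J2 runs 4 units, time = 30
  J3 runs 4 units, time = 34
  J2 runs 3 units, time = 37
  J3 runs 2 units, time = 39
Finish times: [26, 37, 39]
Average turnaround = 102/3 = 34.0

34.0


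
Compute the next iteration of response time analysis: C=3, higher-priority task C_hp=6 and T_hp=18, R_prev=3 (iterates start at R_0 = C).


R_next = C + ceil(R_prev / T_hp) * C_hp
ceil(3 / 18) = ceil(0.1667) = 1
Interference = 1 * 6 = 6
R_next = 3 + 6 = 9

9


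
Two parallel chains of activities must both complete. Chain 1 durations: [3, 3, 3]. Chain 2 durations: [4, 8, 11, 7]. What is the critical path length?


Path A total = 3 + 3 + 3 = 9
Path B total = 4 + 8 + 11 + 7 = 30
Critical path = longest path = max(9, 30) = 30

30


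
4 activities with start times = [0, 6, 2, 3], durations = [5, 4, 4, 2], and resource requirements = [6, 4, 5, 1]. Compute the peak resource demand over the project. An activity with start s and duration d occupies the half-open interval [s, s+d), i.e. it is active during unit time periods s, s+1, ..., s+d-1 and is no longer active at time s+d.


Each activity i is active on [start_i, start_i + duration_i).
Compute total resource usage per time slot:
  t=0: active resources = [6], total = 6
  t=1: active resources = [6], total = 6
  t=2: active resources = [6, 5], total = 11
  t=3: active resources = [6, 5, 1], total = 12
  t=4: active resources = [6, 5, 1], total = 12
  t=5: active resources = [5], total = 5
  t=6: active resources = [4], total = 4
  t=7: active resources = [4], total = 4
  t=8: active resources = [4], total = 4
  t=9: active resources = [4], total = 4
Peak resource demand = 12

12


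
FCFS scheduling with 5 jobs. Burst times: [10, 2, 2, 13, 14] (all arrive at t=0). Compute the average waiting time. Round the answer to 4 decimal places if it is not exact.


FCFS order (as given): [10, 2, 2, 13, 14]
Waiting times:
  Job 1: wait = 0
  Job 2: wait = 10
  Job 3: wait = 12
  Job 4: wait = 14
  Job 5: wait = 27
Sum of waiting times = 63
Average waiting time = 63/5 = 12.6

12.6


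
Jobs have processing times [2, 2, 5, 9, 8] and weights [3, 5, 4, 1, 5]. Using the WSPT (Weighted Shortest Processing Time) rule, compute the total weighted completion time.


Compute p/w ratios and sort ascending (WSPT): [(2, 5), (2, 3), (5, 4), (8, 5), (9, 1)]
Compute weighted completion times:
  Job (p=2,w=5): C=2, w*C=5*2=10
  Job (p=2,w=3): C=4, w*C=3*4=12
  Job (p=5,w=4): C=9, w*C=4*9=36
  Job (p=8,w=5): C=17, w*C=5*17=85
  Job (p=9,w=1): C=26, w*C=1*26=26
Total weighted completion time = 169

169


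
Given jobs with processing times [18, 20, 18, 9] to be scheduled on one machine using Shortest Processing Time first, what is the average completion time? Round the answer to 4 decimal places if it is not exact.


Sort jobs by processing time (SPT order): [9, 18, 18, 20]
Compute completion times sequentially:
  Job 1: processing = 9, completes at 9
  Job 2: processing = 18, completes at 27
  Job 3: processing = 18, completes at 45
  Job 4: processing = 20, completes at 65
Sum of completion times = 146
Average completion time = 146/4 = 36.5

36.5


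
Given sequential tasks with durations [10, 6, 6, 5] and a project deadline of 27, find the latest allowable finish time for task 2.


LF(activity 2) = deadline - sum of successor durations
Successors: activities 3 through 4 with durations [6, 5]
Sum of successor durations = 11
LF = 27 - 11 = 16

16


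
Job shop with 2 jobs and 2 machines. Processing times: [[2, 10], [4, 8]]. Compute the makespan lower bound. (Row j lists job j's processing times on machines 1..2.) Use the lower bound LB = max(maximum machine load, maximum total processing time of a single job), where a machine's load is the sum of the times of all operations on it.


Machine loads:
  Machine 1: 2 + 4 = 6
  Machine 2: 10 + 8 = 18
Max machine load = 18
Job totals:
  Job 1: 12
  Job 2: 12
Max job total = 12
Lower bound = max(18, 12) = 18

18


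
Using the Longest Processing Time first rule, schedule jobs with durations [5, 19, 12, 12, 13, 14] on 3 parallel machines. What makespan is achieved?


Sort jobs in decreasing order (LPT): [19, 14, 13, 12, 12, 5]
Assign each job to the least loaded machine:
  Machine 1: jobs [19, 5], load = 24
  Machine 2: jobs [14, 12], load = 26
  Machine 3: jobs [13, 12], load = 25
Makespan = max load = 26

26


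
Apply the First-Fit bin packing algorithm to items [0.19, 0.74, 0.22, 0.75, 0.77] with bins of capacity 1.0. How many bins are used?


Place items sequentially using First-Fit:
  Item 0.19 -> new Bin 1
  Item 0.74 -> Bin 1 (now 0.93)
  Item 0.22 -> new Bin 2
  Item 0.75 -> Bin 2 (now 0.97)
  Item 0.77 -> new Bin 3
Total bins used = 3

3


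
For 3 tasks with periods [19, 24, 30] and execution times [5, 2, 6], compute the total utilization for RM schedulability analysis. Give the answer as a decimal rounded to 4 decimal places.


Compute individual utilizations (exact fractions):
  Task 1: C/T = 5/19 (approx. 0.2632)
  Task 2: C/T = 2/24 = 1/12 (approx. 0.0833)
  Task 3: C/T = 6/30 = 1/5 (approx. 0.2)
Total utilization U = 5/19 + 1/12 + 1/5 = 623/1140
Rounded to 4 decimal places: U = 0.5465
RM (Liu & Layland) bound for 3 tasks = 0.779763; compare with U = 623/1140 (approx. 0.546491)
U <= bound, so schedulable by RM sufficient condition.

0.5465


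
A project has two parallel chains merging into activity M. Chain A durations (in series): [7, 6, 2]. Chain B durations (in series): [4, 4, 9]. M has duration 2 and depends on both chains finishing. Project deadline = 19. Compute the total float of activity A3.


Forward pass: ES(A3) = sum of predecessors on chain A = 13
EF = ES + duration = 13 + 2 = 15
Backward pass: LF(M) = deadline = 19; LS(M) = 19 - 2 = 17
LF(A3) = LS(M) - sum(successors on chain A) = 17 - 0 = 17
LS = LF - duration = 17 - 2 = 15
Total float = LS - ES = 15 - 13 = 2

2


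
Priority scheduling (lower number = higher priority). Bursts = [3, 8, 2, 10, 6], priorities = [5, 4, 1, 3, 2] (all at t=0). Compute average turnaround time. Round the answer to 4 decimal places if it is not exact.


Sort by priority (ascending = highest first):
Order: [(1, 2), (2, 6), (3, 10), (4, 8), (5, 3)]
Completion times:
  Priority 1, burst=2, C=2
  Priority 2, burst=6, C=8
  Priority 3, burst=10, C=18
  Priority 4, burst=8, C=26
  Priority 5, burst=3, C=29
Average turnaround = 83/5 = 16.6

16.6


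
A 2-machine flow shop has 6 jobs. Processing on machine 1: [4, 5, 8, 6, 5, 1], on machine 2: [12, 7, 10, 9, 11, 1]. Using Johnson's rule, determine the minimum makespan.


Apply Johnson's rule:
  Group 1 (a <= b): [(6, 1, 1), (1, 4, 12), (2, 5, 7), (5, 5, 11), (4, 6, 9), (3, 8, 10)]
  Group 2 (a > b): []
Optimal job order: [6, 1, 2, 5, 4, 3]
Schedule:
  Job 6: M1 done at 1, M2 done at 2
  Job 1: M1 done at 5, M2 done at 17
  Job 2: M1 done at 10, M2 done at 24
  Job 5: M1 done at 15, M2 done at 35
  Job 4: M1 done at 21, M2 done at 44
  Job 3: M1 done at 29, M2 done at 54
Makespan = 54

54


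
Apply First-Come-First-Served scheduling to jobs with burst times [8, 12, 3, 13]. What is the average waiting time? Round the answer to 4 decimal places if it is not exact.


FCFS order (as given): [8, 12, 3, 13]
Waiting times:
  Job 1: wait = 0
  Job 2: wait = 8
  Job 3: wait = 20
  Job 4: wait = 23
Sum of waiting times = 51
Average waiting time = 51/4 = 12.75

12.75


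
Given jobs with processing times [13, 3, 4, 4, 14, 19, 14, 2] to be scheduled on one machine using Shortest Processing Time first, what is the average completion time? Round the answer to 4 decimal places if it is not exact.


Sort jobs by processing time (SPT order): [2, 3, 4, 4, 13, 14, 14, 19]
Compute completion times sequentially:
  Job 1: processing = 2, completes at 2
  Job 2: processing = 3, completes at 5
  Job 3: processing = 4, completes at 9
  Job 4: processing = 4, completes at 13
  Job 5: processing = 13, completes at 26
  Job 6: processing = 14, completes at 40
  Job 7: processing = 14, completes at 54
  Job 8: processing = 19, completes at 73
Sum of completion times = 222
Average completion time = 222/8 = 27.75

27.75


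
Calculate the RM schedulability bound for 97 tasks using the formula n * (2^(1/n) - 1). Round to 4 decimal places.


Compute 2^(1/97) = 1.0071714397
Subtract 1: 1.0071714397 - 1 = 0.0071714397
Multiply by n: 97 * 0.0071714397 = 0.6956296509
Round to 4 dp: 0.6956

0.6956


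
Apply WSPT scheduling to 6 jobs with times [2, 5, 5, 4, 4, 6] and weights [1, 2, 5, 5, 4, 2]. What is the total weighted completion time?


Compute p/w ratios and sort ascending (WSPT): [(4, 5), (5, 5), (4, 4), (2, 1), (5, 2), (6, 2)]
Compute weighted completion times:
  Job (p=4,w=5): C=4, w*C=5*4=20
  Job (p=5,w=5): C=9, w*C=5*9=45
  Job (p=4,w=4): C=13, w*C=4*13=52
  Job (p=2,w=1): C=15, w*C=1*15=15
  Job (p=5,w=2): C=20, w*C=2*20=40
  Job (p=6,w=2): C=26, w*C=2*26=52
Total weighted completion time = 224

224


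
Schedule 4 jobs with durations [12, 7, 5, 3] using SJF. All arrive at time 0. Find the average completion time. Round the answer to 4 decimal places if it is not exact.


SJF order (ascending): [3, 5, 7, 12]
Completion times:
  Job 1: burst=3, C=3
  Job 2: burst=5, C=8
  Job 3: burst=7, C=15
  Job 4: burst=12, C=27
Average completion = 53/4 = 13.25

13.25


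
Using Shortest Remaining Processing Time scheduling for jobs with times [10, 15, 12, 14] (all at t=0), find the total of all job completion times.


Since all jobs arrive at t=0, SRPT equals SPT ordering.
SPT order: [10, 12, 14, 15]
Completion times:
  Job 1: p=10, C=10
  Job 2: p=12, C=22
  Job 3: p=14, C=36
  Job 4: p=15, C=51
Total completion time = 10 + 22 + 36 + 51 = 119

119


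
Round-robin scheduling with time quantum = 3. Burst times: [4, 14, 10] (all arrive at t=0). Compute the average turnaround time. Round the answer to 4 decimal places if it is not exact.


Time quantum = 3
Execution trace:
  J1 runs 3 units, time = 3
  J2 runs 3 units, time = 6
  J3 runs 3 units, time = 9
  J1 runs 1 units, time = 10
  J2 runs 3 units, time = 13
  J3 runs 3 units, time = 16
  J2 runs 3 units, time = 19
  J3 runs 3 units, time = 22
  J2 runs 3 units, time = 25
  J3 runs 1 units, time = 26
  J2 runs 2 units, time = 28
Finish times: [10, 28, 26]
Average turnaround = 64/3 = 21.3333

21.3333


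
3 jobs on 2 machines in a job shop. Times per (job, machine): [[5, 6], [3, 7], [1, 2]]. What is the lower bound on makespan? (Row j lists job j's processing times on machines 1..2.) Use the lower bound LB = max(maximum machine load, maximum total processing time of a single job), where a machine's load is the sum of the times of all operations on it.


Machine loads:
  Machine 1: 5 + 3 + 1 = 9
  Machine 2: 6 + 7 + 2 = 15
Max machine load = 15
Job totals:
  Job 1: 11
  Job 2: 10
  Job 3: 3
Max job total = 11
Lower bound = max(15, 11) = 15

15


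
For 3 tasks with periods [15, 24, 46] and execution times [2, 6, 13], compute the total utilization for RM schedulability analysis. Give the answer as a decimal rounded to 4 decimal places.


Compute individual utilizations (exact fractions):
  Task 1: C/T = 2/15 (approx. 0.1333)
  Task 2: C/T = 6/24 = 1/4 (approx. 0.25)
  Task 3: C/T = 13/46 (approx. 0.2826)
Total utilization U = 2/15 + 1/4 + 13/46 = 919/1380
Rounded to 4 decimal places: U = 0.6659
RM (Liu & Layland) bound for 3 tasks = 0.779763; compare with U = 919/1380 (approx. 0.665942)
U <= bound, so schedulable by RM sufficient condition.

0.6659


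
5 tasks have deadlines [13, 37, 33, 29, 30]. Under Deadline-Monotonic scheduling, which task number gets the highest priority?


Sort tasks by relative deadline (ascending):
  Task 1: deadline = 13
  Task 4: deadline = 29
  Task 5: deadline = 30
  Task 3: deadline = 33
  Task 2: deadline = 37
Priority order (highest first): [1, 4, 5, 3, 2]
Highest priority task = 1

1


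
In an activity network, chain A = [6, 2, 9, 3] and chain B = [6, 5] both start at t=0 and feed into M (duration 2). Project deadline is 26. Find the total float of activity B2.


Forward pass: ES(B2) = sum of predecessors on chain B = 6
EF = ES + duration = 6 + 5 = 11
Backward pass: LF(M) = deadline = 26; LS(M) = 26 - 2 = 24
LF(B2) = LS(M) - sum(successors on chain B) = 24 - 0 = 24
LS = LF - duration = 24 - 5 = 19
Total float = LS - ES = 19 - 6 = 13

13


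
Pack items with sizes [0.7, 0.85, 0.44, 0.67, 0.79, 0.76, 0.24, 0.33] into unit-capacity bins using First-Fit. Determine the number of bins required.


Place items sequentially using First-Fit:
  Item 0.7 -> new Bin 1
  Item 0.85 -> new Bin 2
  Item 0.44 -> new Bin 3
  Item 0.67 -> new Bin 4
  Item 0.79 -> new Bin 5
  Item 0.76 -> new Bin 6
  Item 0.24 -> Bin 1 (now 0.94)
  Item 0.33 -> Bin 3 (now 0.77)
Total bins used = 6

6


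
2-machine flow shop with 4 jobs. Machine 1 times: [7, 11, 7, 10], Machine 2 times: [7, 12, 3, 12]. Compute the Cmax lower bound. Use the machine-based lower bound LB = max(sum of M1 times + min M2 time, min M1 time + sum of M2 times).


LB1 = sum(M1 times) + min(M2 times) = 35 + 3 = 38
LB2 = min(M1 times) + sum(M2 times) = 7 + 34 = 41
Lower bound = max(LB1, LB2) = max(38, 41) = 41

41


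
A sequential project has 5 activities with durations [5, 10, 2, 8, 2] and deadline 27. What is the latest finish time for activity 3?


LF(activity 3) = deadline - sum of successor durations
Successors: activities 4 through 5 with durations [8, 2]
Sum of successor durations = 10
LF = 27 - 10 = 17

17
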